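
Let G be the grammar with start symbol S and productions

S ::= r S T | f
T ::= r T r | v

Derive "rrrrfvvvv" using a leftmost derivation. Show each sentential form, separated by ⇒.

S ⇒ rST   [S ::= r S T]
rST ⇒ rrSTT   [S ::= r S T]
rrSTT ⇒ rrrSTTT   [S ::= r S T]
rrrSTTT ⇒ rrrrSTTTT   [S ::= r S T]
rrrrSTTTT ⇒ rrrrfTTTT   [S ::= f]
rrrrfTTTT ⇒ rrrrfvTTT   [T ::= v]
rrrrfvTTT ⇒ rrrrfvvTT   [T ::= v]
rrrrfvvTT ⇒ rrrrfvvvT   [T ::= v]
rrrrfvvvT ⇒ rrrrfvvvv   [T ::= v]

S⇒rST⇒rrSTT⇒rrrSTTT⇒rrrrSTTTT⇒rrrrfTTTT⇒rrrrfvTTT⇒rrrrfvvTT⇒rrrrfvvvT⇒rrrrfvvvv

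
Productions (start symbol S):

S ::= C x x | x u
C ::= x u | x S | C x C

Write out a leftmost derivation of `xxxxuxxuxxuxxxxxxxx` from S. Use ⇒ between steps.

S ⇒ Cxx   [S ::= C x x]
Cxx ⇒ xSxx   [C ::= x S]
xSxx ⇒ xCxxxx   [S ::= C x x]
xCxxxx ⇒ xxSxxxx   [C ::= x S]
xxSxxxx ⇒ xxCxxxxxx   [S ::= C x x]
xxCxxxxxx ⇒ xxxSxxxxxx   [C ::= x S]
xxxSxxxxxx ⇒ xxxCxxxxxxxx   [S ::= C x x]
xxxCxxxxxxxx ⇒ xxxCxCxxxxxxxx   [C ::= C x C]
xxxCxCxxxxxxxx ⇒ xxxCxCxCxxxxxxxx   [C ::= C x C]
xxxCxCxCxxxxxxxx ⇒ xxxxuxCxCxxxxxxxx   [C ::= x u]
xxxxuxCxCxxxxxxxx ⇒ xxxxuxxuxCxxxxxxxx   [C ::= x u]
xxxxuxxuxCxxxxxxxx ⇒ xxxxuxxuxxuxxxxxxxx   [C ::= x u]

S ⇒ Cxx ⇒ xSxx ⇒ xCxxxx ⇒ xxSxxxx ⇒ xxCxxxxxx ⇒ xxxSxxxxxx ⇒ xxxCxxxxxxxx ⇒ xxxCxCxxxxxxxx ⇒ xxxCxCxCxxxxxxxx ⇒ xxxxuxCxCxxxxxxxx ⇒ xxxxuxxuxCxxxxxxxx ⇒ xxxxuxxuxxuxxxxxxxx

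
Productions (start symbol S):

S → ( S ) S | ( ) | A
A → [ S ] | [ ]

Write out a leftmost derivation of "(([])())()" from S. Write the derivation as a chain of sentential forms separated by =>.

S => (S)S => ((S)S)S => ((A)S)S => (([])S)S => (([])())S => (([])())()

S => (S)S   [S → ( S ) S]
(S)S => ((S)S)S   [S → ( S ) S]
((S)S)S => ((A)S)S   [S → A]
((A)S)S => (([])S)S   [A → [ ]]
(([])S)S => (([])())S   [S → ( )]
(([])())S => (([])())()   [S → ( )]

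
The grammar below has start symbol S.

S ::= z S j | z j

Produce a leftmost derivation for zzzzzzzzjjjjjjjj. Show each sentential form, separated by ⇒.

S ⇒ zSj ⇒ zzSjj ⇒ zzzSjjj ⇒ zzzzSjjjj ⇒ zzzzzSjjjjj ⇒ zzzzzzSjjjjjj ⇒ zzzzzzzSjjjjjjj ⇒ zzzzzzzzjjjjjjjj

S ⇒ zSj   [S ::= z S j]
zSj ⇒ zzSjj   [S ::= z S j]
zzSjj ⇒ zzzSjjj   [S ::= z S j]
zzzSjjj ⇒ zzzzSjjjj   [S ::= z S j]
zzzzSjjjj ⇒ zzzzzSjjjjj   [S ::= z S j]
zzzzzSjjjjj ⇒ zzzzzzSjjjjjj   [S ::= z S j]
zzzzzzSjjjjjj ⇒ zzzzzzzSjjjjjjj   [S ::= z S j]
zzzzzzzSjjjjjjj ⇒ zzzzzzzzjjjjjjjj   [S ::= z j]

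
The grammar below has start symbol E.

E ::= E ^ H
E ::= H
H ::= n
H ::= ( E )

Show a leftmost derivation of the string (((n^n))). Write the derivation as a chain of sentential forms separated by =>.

E => H   [E ::= H]
H => (E)   [H ::= ( E )]
(E) => (H)   [E ::= H]
(H) => ((E))   [H ::= ( E )]
((E)) => ((H))   [E ::= H]
((H)) => (((E)))   [H ::= ( E )]
(((E))) => (((E^H)))   [E ::= E ^ H]
(((E^H))) => (((H^H)))   [E ::= H]
(((H^H))) => (((n^H)))   [H ::= n]
(((n^H))) => (((n^n)))   [H ::= n]

E => H => (E) => (H) => ((E)) => ((H)) => (((E))) => (((E^H))) => (((H^H))) => (((n^H))) => (((n^n)))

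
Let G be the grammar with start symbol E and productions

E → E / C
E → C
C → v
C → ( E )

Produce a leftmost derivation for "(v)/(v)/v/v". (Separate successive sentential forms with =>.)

E => E/C   [E → E / C]
E/C => E/C/C   [E → E / C]
E/C/C => E/C/C/C   [E → E / C]
E/C/C/C => C/C/C/C   [E → C]
C/C/C/C => (E)/C/C/C   [C → ( E )]
(E)/C/C/C => (C)/C/C/C   [E → C]
(C)/C/C/C => (v)/C/C/C   [C → v]
(v)/C/C/C => (v)/(E)/C/C   [C → ( E )]
(v)/(E)/C/C => (v)/(C)/C/C   [E → C]
(v)/(C)/C/C => (v)/(v)/C/C   [C → v]
(v)/(v)/C/C => (v)/(v)/v/C   [C → v]
(v)/(v)/v/C => (v)/(v)/v/v   [C → v]

E => E/C => E/C/C => E/C/C/C => C/C/C/C => (E)/C/C/C => (C)/C/C/C => (v)/C/C/C => (v)/(E)/C/C => (v)/(C)/C/C => (v)/(v)/C/C => (v)/(v)/v/C => (v)/(v)/v/v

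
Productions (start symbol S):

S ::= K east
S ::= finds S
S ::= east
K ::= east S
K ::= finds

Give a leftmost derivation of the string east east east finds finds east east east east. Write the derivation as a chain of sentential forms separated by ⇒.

S ⇒ K east ⇒ east S east ⇒ east K east east ⇒ east east S east east ⇒ east east K east east east ⇒ east east east S east east east ⇒ east east east finds S east east east ⇒ east east east finds K east east east east ⇒ east east east finds finds east east east east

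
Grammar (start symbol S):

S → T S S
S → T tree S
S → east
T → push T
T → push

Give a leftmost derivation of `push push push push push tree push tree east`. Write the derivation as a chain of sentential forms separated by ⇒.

S ⇒ T tree S ⇒ push T tree S ⇒ push push T tree S ⇒ push push push T tree S ⇒ push push push push T tree S ⇒ push push push push push tree S ⇒ push push push push push tree T tree S ⇒ push push push push push tree push tree S ⇒ push push push push push tree push tree east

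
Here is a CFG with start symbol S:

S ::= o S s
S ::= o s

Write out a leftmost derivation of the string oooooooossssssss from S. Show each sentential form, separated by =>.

S => oSs   [S ::= o S s]
oSs => ooSss   [S ::= o S s]
ooSss => oooSsss   [S ::= o S s]
oooSsss => ooooSssss   [S ::= o S s]
ooooSssss => oooooSsssss   [S ::= o S s]
oooooSsssss => ooooooSssssss   [S ::= o S s]
ooooooSssssss => oooooooSsssssss   [S ::= o S s]
oooooooSsssssss => oooooooossssssss   [S ::= o s]

S=>oSs=>ooSss=>oooSsss=>ooooSssss=>oooooSsssss=>ooooooSssssss=>oooooooSsssssss=>oooooooossssssss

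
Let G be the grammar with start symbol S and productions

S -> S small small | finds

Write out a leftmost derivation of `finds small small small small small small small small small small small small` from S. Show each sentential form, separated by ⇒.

S ⇒ S small small   [S -> S small small]
S small small ⇒ S small small small small   [S -> S small small]
S small small small small ⇒ S small small small small small small   [S -> S small small]
S small small small small small small ⇒ S small small small small small small small small   [S -> S small small]
S small small small small small small small small ⇒ S small small small small small small small small small small   [S -> S small small]
S small small small small small small small small small small ⇒ S small small small small small small small small small small small small   [S -> S small small]
S small small small small small small small small small small small small ⇒ finds small small small small small small small small small small small small   [S -> finds]

S ⇒ S small small ⇒ S small small small small ⇒ S small small small small small small ⇒ S small small small small small small small small ⇒ S small small small small small small small small small small ⇒ S small small small small small small small small small small small small ⇒ finds small small small small small small small small small small small small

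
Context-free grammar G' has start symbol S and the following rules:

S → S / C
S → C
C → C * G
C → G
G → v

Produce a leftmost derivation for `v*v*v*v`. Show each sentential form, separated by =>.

S => C => C*G => C*G*G => C*G*G*G => G*G*G*G => v*G*G*G => v*v*G*G => v*v*v*G => v*v*v*v

S => C   [S → C]
C => C*G   [C → C * G]
C*G => C*G*G   [C → C * G]
C*G*G => C*G*G*G   [C → C * G]
C*G*G*G => G*G*G*G   [C → G]
G*G*G*G => v*G*G*G   [G → v]
v*G*G*G => v*v*G*G   [G → v]
v*v*G*G => v*v*v*G   [G → v]
v*v*v*G => v*v*v*v   [G → v]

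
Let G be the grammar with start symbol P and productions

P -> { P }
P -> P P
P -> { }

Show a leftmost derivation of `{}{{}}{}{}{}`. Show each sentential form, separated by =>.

P => PP => {}P => {}PP => {}PPP => {}{P}PP => {}{{}}PP => {}{{}}PPP => {}{{}}{}PP => {}{{}}{}{}P => {}{{}}{}{}{}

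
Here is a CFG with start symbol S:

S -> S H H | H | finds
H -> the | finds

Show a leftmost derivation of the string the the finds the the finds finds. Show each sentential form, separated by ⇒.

S ⇒ S H H ⇒ S H H H H ⇒ S H H H H H H ⇒ H H H H H H H ⇒ the H H H H H H ⇒ the the H H H H H ⇒ the the finds H H H H ⇒ the the finds the H H H ⇒ the the finds the the H H ⇒ the the finds the the finds H ⇒ the the finds the the finds finds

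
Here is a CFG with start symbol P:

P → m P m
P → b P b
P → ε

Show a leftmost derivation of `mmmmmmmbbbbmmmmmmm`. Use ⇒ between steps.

P ⇒ mPm ⇒ mmPmm ⇒ mmmPmmm ⇒ mmmmPmmmm ⇒ mmmmmPmmmmm ⇒ mmmmmmPmmmmmm ⇒ mmmmmmmPmmmmmmm ⇒ mmmmmmmbPbmmmmmmm ⇒ mmmmmmmbbPbbmmmmmmm ⇒ mmmmmmmbbbbmmmmmmm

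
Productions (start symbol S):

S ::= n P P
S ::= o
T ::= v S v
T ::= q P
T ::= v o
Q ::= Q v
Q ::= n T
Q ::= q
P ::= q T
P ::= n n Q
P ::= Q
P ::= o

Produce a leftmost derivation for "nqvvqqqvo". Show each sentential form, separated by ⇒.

S ⇒ nPP ⇒ nQP ⇒ nQvP ⇒ nQvvP ⇒ nqvvP ⇒ nqvvqT ⇒ nqvvqqP ⇒ nqvvqqqT ⇒ nqvvqqqvo

S ⇒ nPP   [S ::= n P P]
nPP ⇒ nQP   [P ::= Q]
nQP ⇒ nQvP   [Q ::= Q v]
nQvP ⇒ nQvvP   [Q ::= Q v]
nQvvP ⇒ nqvvP   [Q ::= q]
nqvvP ⇒ nqvvqT   [P ::= q T]
nqvvqT ⇒ nqvvqqP   [T ::= q P]
nqvvqqP ⇒ nqvvqqqT   [P ::= q T]
nqvvqqqT ⇒ nqvvqqqvo   [T ::= v o]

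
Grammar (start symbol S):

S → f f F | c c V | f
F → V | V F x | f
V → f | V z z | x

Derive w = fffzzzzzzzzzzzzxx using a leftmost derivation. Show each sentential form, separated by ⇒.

S ⇒ ffF   [S → f f F]
ffF ⇒ ffVFx   [F → V F x]
ffVFx ⇒ ffVzzFx   [V → V z z]
ffVzzFx ⇒ ffVzzzzFx   [V → V z z]
ffVzzzzFx ⇒ ffVzzzzzzFx   [V → V z z]
ffVzzzzzzFx ⇒ ffVzzzzzzzzFx   [V → V z z]
ffVzzzzzzzzFx ⇒ ffVzzzzzzzzzzFx   [V → V z z]
ffVzzzzzzzzzzFx ⇒ ffVzzzzzzzzzzzzFx   [V → V z z]
ffVzzzzzzzzzzzzFx ⇒ fffzzzzzzzzzzzzFx   [V → f]
fffzzzzzzzzzzzzFx ⇒ fffzzzzzzzzzzzzVx   [F → V]
fffzzzzzzzzzzzzVx ⇒ fffzzzzzzzzzzzzxx   [V → x]

S ⇒ ffF ⇒ ffVFx ⇒ ffVzzFx ⇒ ffVzzzzFx ⇒ ffVzzzzzzFx ⇒ ffVzzzzzzzzFx ⇒ ffVzzzzzzzzzzFx ⇒ ffVzzzzzzzzzzzzFx ⇒ fffzzzzzzzzzzzzFx ⇒ fffzzzzzzzzzzzzVx ⇒ fffzzzzzzzzzzzzxx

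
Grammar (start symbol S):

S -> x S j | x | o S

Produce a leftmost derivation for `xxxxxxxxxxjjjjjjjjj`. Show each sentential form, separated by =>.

S => xSj   [S -> x S j]
xSj => xxSjj   [S -> x S j]
xxSjj => xxxSjjj   [S -> x S j]
xxxSjjj => xxxxSjjjj   [S -> x S j]
xxxxSjjjj => xxxxxSjjjjj   [S -> x S j]
xxxxxSjjjjj => xxxxxxSjjjjjj   [S -> x S j]
xxxxxxSjjjjjj => xxxxxxxSjjjjjjj   [S -> x S j]
xxxxxxxSjjjjjjj => xxxxxxxxSjjjjjjjj   [S -> x S j]
xxxxxxxxSjjjjjjjj => xxxxxxxxxSjjjjjjjjj   [S -> x S j]
xxxxxxxxxSjjjjjjjjj => xxxxxxxxxxjjjjjjjjj   [S -> x]

S=>xSj=>xxSjj=>xxxSjjj=>xxxxSjjjj=>xxxxxSjjjjj=>xxxxxxSjjjjjj=>xxxxxxxSjjjjjjj=>xxxxxxxxSjjjjjjjj=>xxxxxxxxxSjjjjjjjjj=>xxxxxxxxxxjjjjjjjjj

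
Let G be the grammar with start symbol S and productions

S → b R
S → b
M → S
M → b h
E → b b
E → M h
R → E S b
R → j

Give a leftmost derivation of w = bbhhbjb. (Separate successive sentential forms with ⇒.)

S ⇒ bR ⇒ bESb ⇒ bMhSb ⇒ bbhhSb ⇒ bbhhbRb ⇒ bbhhbjb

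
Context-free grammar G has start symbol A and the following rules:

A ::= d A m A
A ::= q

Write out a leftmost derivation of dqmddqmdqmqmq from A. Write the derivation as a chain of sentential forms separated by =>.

A => dAmA => dqmA => dqmdAmA => dqmddAmAmA => dqmddqmAmA => dqmddqmdAmAmA => dqmddqmdqmAmA => dqmddqmdqmqmA => dqmddqmdqmqmq

A => dAmA   [A ::= d A m A]
dAmA => dqmA   [A ::= q]
dqmA => dqmdAmA   [A ::= d A m A]
dqmdAmA => dqmddAmAmA   [A ::= d A m A]
dqmddAmAmA => dqmddqmAmA   [A ::= q]
dqmddqmAmA => dqmddqmdAmAmA   [A ::= d A m A]
dqmddqmdAmAmA => dqmddqmdqmAmA   [A ::= q]
dqmddqmdqmAmA => dqmddqmdqmqmA   [A ::= q]
dqmddqmdqmqmA => dqmddqmdqmqmq   [A ::= q]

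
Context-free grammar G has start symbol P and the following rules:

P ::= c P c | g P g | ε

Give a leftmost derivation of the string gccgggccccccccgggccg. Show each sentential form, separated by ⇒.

P⇒gPg⇒gcPcg⇒gccPccg⇒gccgPgccg⇒gccggPggccg⇒gccgggPgggccg⇒gccgggcPcgggccg⇒gccgggccPccgggccg⇒gccgggcccPcccgggccg⇒gccgggccccPccccgggccg⇒gccgggccccccccgggccg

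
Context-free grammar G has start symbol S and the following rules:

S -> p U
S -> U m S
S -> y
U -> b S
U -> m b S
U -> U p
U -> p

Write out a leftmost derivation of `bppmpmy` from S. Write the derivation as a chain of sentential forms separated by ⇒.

S ⇒ UmS ⇒ bSmS ⇒ bpUmS ⇒ bppmS ⇒ bppmUmS ⇒ bppmpmS ⇒ bppmpmy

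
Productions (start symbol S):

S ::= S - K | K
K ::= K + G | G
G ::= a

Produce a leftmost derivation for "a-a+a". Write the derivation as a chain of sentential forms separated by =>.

S => S-K => K-K => G-K => a-K => a-K+G => a-G+G => a-a+G => a-a+a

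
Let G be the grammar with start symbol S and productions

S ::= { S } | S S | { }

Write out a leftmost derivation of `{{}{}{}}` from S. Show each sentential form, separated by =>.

S => {S} => {SS} => {SSS} => {{}SS} => {{}{}S} => {{}{}{}}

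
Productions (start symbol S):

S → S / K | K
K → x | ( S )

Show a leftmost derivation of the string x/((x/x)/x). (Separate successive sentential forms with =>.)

S => S/K => K/K => x/K => x/(S) => x/(S/K) => x/(K/K) => x/((S)/K) => x/((S/K)/K) => x/((K/K)/K) => x/((x/K)/K) => x/((x/x)/K) => x/((x/x)/x)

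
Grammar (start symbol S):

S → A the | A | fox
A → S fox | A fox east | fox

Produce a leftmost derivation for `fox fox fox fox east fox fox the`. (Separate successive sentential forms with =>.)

S => A the => S fox the => A fox the => S fox fox the => A fox fox the => A fox east fox fox the => S fox fox east fox fox the => A fox fox east fox fox the => S fox fox fox east fox fox the => fox fox fox fox east fox fox the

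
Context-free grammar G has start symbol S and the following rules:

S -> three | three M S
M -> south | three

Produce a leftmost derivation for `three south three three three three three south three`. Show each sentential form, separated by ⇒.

S ⇒ three M S ⇒ three south S ⇒ three south three M S ⇒ three south three three S ⇒ three south three three three M S ⇒ three south three three three three S ⇒ three south three three three three three M S ⇒ three south three three three three three south S ⇒ three south three three three three three south three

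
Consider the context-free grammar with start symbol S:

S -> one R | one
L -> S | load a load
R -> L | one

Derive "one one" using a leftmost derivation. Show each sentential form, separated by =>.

S => one R => one L => one S => one one

S => one R   [S -> one R]
one R => one L   [R -> L]
one L => one S   [L -> S]
one S => one one   [S -> one]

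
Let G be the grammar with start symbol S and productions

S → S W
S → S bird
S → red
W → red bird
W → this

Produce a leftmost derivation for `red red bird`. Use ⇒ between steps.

S ⇒ S W ⇒ red W ⇒ red red bird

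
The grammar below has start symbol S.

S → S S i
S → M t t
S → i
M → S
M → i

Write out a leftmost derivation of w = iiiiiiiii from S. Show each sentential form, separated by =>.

S => SSi   [S → S S i]
SSi => SSiSi   [S → S S i]
SSiSi => SSiSiSi   [S → S S i]
SSiSiSi => SSiSiSiSi   [S → S S i]
SSiSiSiSi => iSiSiSiSi   [S → i]
iSiSiSiSi => iiiSiSiSi   [S → i]
iiiSiSiSi => iiiiiSiSi   [S → i]
iiiiiSiSi => iiiiiiiSi   [S → i]
iiiiiiiSi => iiiiiiiii   [S → i]

S=>SSi=>SSiSi=>SSiSiSi=>SSiSiSiSi=>iSiSiSiSi=>iiiSiSiSi=>iiiiiSiSi=>iiiiiiiSi=>iiiiiiiii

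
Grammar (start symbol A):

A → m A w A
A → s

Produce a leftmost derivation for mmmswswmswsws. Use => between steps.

A => mAwA   [A → m A w A]
mAwA => mmAwAwA   [A → m A w A]
mmAwAwA => mmmAwAwAwA   [A → m A w A]
mmmAwAwAwA => mmmswAwAwA   [A → s]
mmmswAwAwA => mmmswswAwA   [A → s]
mmmswswAwA => mmmswswmAwAwA   [A → m A w A]
mmmswswmAwAwA => mmmswswmswAwA   [A → s]
mmmswswmswAwA => mmmswswmswswA   [A → s]
mmmswswmswswA => mmmswswmswsws   [A → s]

A=>mAwA=>mmAwAwA=>mmmAwAwAwA=>mmmswAwAwA=>mmmswswAwA=>mmmswswmAwAwA=>mmmswswmswAwA=>mmmswswmswswA=>mmmswswmswsws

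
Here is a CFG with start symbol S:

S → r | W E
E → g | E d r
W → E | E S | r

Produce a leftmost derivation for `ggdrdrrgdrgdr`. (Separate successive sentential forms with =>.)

S => WE   [S → W E]
WE => ESE   [W → E S]
ESE => gSE   [E → g]
gSE => gWEE   [S → W E]
gWEE => gESEE   [W → E S]
gESEE => gEdrSEE   [E → E d r]
gEdrSEE => gEdrdrSEE   [E → E d r]
gEdrdrSEE => ggdrdrSEE   [E → g]
ggdrdrSEE => ggdrdrrEE   [S → r]
ggdrdrrEE => ggdrdrrEdrE   [E → E d r]
ggdrdrrEdrE => ggdrdrrgdrE   [E → g]
ggdrdrrgdrE => ggdrdrrgdrEdr   [E → E d r]
ggdrdrrgdrEdr => ggdrdrrgdrgdr   [E → g]

S => WE => ESE => gSE => gWEE => gESEE => gEdrSEE => gEdrdrSEE => ggdrdrSEE => ggdrdrrEE => ggdrdrrEdrE => ggdrdrrgdrE => ggdrdrrgdrEdr => ggdrdrrgdrgdr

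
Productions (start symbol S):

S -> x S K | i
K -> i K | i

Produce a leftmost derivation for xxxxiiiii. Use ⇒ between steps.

S⇒xSK⇒xxSKK⇒xxxSKKK⇒xxxxSKKKK⇒xxxxiKKKK⇒xxxxiiKKK⇒xxxxiiiKK⇒xxxxiiiiK⇒xxxxiiiii

S ⇒ xSK   [S -> x S K]
xSK ⇒ xxSKK   [S -> x S K]
xxSKK ⇒ xxxSKKK   [S -> x S K]
xxxSKKK ⇒ xxxxSKKKK   [S -> x S K]
xxxxSKKKK ⇒ xxxxiKKKK   [S -> i]
xxxxiKKKK ⇒ xxxxiiKKK   [K -> i]
xxxxiiKKK ⇒ xxxxiiiKK   [K -> i]
xxxxiiiKK ⇒ xxxxiiiiK   [K -> i]
xxxxiiiiK ⇒ xxxxiiiii   [K -> i]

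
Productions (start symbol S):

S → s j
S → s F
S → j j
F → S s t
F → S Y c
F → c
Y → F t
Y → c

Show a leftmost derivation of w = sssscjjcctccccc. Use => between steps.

S=>sF=>sSYc=>ssFYc=>ssSYcYc=>sssFYcYc=>sssSYcYcYc=>ssssFYcYcYc=>sssscYcYcYc=>sssscFtcYcYc=>sssscSYctcYcYc=>sssscjjYctcYcYc=>sssscjjcctcYcYc=>sssscjjcctcccYc=>sssscjjcctccccc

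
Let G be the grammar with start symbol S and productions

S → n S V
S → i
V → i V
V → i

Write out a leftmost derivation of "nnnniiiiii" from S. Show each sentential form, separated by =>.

S => nSV => nnSVV => nnnSVVV => nnnnSVVVV => nnnniVVVV => nnnniiVVVV => nnnniiiVVV => nnnniiiiVV => nnnniiiiiV => nnnniiiiii

S => nSV   [S → n S V]
nSV => nnSVV   [S → n S V]
nnSVV => nnnSVVV   [S → n S V]
nnnSVVV => nnnnSVVVV   [S → n S V]
nnnnSVVVV => nnnniVVVV   [S → i]
nnnniVVVV => nnnniiVVVV   [V → i V]
nnnniiVVVV => nnnniiiVVV   [V → i]
nnnniiiVVV => nnnniiiiVV   [V → i]
nnnniiiiVV => nnnniiiiiV   [V → i]
nnnniiiiiV => nnnniiiiii   [V → i]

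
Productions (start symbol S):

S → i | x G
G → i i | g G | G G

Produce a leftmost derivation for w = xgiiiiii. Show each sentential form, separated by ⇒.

S ⇒ xG   [S → x G]
xG ⇒ xGG   [G → G G]
xGG ⇒ xgGG   [G → g G]
xgGG ⇒ xgGGG   [G → G G]
xgGGG ⇒ xgiiGG   [G → i i]
xgiiGG ⇒ xgiiiiG   [G → i i]
xgiiiiG ⇒ xgiiiiii   [G → i i]

S ⇒ xG ⇒ xGG ⇒ xgGG ⇒ xgGGG ⇒ xgiiGG ⇒ xgiiiiG ⇒ xgiiiiii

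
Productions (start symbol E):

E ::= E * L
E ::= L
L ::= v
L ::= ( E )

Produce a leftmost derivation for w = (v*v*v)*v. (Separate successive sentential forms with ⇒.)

E ⇒ E*L   [E ::= E * L]
E*L ⇒ L*L   [E ::= L]
L*L ⇒ (E)*L   [L ::= ( E )]
(E)*L ⇒ (E*L)*L   [E ::= E * L]
(E*L)*L ⇒ (E*L*L)*L   [E ::= E * L]
(E*L*L)*L ⇒ (L*L*L)*L   [E ::= L]
(L*L*L)*L ⇒ (v*L*L)*L   [L ::= v]
(v*L*L)*L ⇒ (v*v*L)*L   [L ::= v]
(v*v*L)*L ⇒ (v*v*v)*L   [L ::= v]
(v*v*v)*L ⇒ (v*v*v)*v   [L ::= v]

E⇒E*L⇒L*L⇒(E)*L⇒(E*L)*L⇒(E*L*L)*L⇒(L*L*L)*L⇒(v*L*L)*L⇒(v*v*L)*L⇒(v*v*v)*L⇒(v*v*v)*v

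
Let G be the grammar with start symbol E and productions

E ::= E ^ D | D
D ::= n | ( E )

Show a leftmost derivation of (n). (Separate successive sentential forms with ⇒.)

E ⇒ D   [E ::= D]
D ⇒ (E)   [D ::= ( E )]
(E) ⇒ (D)   [E ::= D]
(D) ⇒ (n)   [D ::= n]

E ⇒ D ⇒ (E) ⇒ (D) ⇒ (n)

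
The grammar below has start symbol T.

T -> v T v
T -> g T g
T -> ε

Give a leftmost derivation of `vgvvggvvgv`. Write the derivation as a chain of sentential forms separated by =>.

T => vTv   [T -> v T v]
vTv => vgTgv   [T -> g T g]
vgTgv => vgvTvgv   [T -> v T v]
vgvTvgv => vgvvTvvgv   [T -> v T v]
vgvvTvvgv => vgvvgTgvvgv   [T -> g T g]
vgvvgTgvvgv => vgvvggvvgv   [T -> ε]

T=>vTv=>vgTgv=>vgvTvgv=>vgvvTvvgv=>vgvvgTgvvgv=>vgvvggvvgv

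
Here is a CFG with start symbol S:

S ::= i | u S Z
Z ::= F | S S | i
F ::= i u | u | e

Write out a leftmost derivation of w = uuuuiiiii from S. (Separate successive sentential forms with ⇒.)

S ⇒ uSZ   [S ::= u S Z]
uSZ ⇒ uuSZZ   [S ::= u S Z]
uuSZZ ⇒ uuuSZZZ   [S ::= u S Z]
uuuSZZZ ⇒ uuuuSZZZZ   [S ::= u S Z]
uuuuSZZZZ ⇒ uuuuiZZZZ   [S ::= i]
uuuuiZZZZ ⇒ uuuuiiZZZ   [Z ::= i]
uuuuiiZZZ ⇒ uuuuiiiZZ   [Z ::= i]
uuuuiiiZZ ⇒ uuuuiiiiZ   [Z ::= i]
uuuuiiiiZ ⇒ uuuuiiiii   [Z ::= i]

S ⇒ uSZ ⇒ uuSZZ ⇒ uuuSZZZ ⇒ uuuuSZZZZ ⇒ uuuuiZZZZ ⇒ uuuuiiZZZ ⇒ uuuuiiiZZ ⇒ uuuuiiiiZ ⇒ uuuuiiiii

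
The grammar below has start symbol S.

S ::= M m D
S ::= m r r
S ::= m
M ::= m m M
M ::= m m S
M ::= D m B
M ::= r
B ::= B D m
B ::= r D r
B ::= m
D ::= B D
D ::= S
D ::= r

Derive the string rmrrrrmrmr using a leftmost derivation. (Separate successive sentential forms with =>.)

S=>MmD=>rmD=>rmBD=>rmBDmD=>rmBDmDmD=>rmrDrDmDmD=>rmrrrDmDmD=>rmrrrrmDmD=>rmrrrrmrmD=>rmrrrrmrmr

S => MmD   [S ::= M m D]
MmD => rmD   [M ::= r]
rmD => rmBD   [D ::= B D]
rmBD => rmBDmD   [B ::= B D m]
rmBDmD => rmBDmDmD   [B ::= B D m]
rmBDmDmD => rmrDrDmDmD   [B ::= r D r]
rmrDrDmDmD => rmrrrDmDmD   [D ::= r]
rmrrrDmDmD => rmrrrrmDmD   [D ::= r]
rmrrrrmDmD => rmrrrrmrmD   [D ::= r]
rmrrrrmrmD => rmrrrrmrmr   [D ::= r]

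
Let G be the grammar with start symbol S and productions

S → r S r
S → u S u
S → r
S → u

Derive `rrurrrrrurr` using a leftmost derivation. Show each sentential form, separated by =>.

S => rSr   [S → r S r]
rSr => rrSrr   [S → r S r]
rrSrr => rruSurr   [S → u S u]
rruSurr => rrurSrurr   [S → r S r]
rrurSrurr => rrurrSrrurr   [S → r S r]
rrurrSrrurr => rrurrrrrurr   [S → r]

S=>rSr=>rrSrr=>rruSurr=>rrurSrurr=>rrurrSrrurr=>rrurrrrrurr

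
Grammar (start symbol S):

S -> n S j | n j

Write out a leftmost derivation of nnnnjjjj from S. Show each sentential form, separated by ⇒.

S⇒nSj⇒nnSjj⇒nnnSjjj⇒nnnnjjjj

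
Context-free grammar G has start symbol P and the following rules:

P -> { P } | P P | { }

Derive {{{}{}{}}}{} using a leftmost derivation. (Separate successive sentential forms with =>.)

P => PP => {P}P => {{P}}P => {{PP}}P => {{PPP}}P => {{{}PP}}P => {{{}{}P}}P => {{{}{}{}}}P => {{{}{}{}}}{}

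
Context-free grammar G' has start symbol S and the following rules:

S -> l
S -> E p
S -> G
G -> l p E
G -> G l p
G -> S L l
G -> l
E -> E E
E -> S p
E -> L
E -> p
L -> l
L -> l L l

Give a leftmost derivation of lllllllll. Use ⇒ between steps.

S ⇒ G   [S -> G]
G ⇒ SLl   [G -> S L l]
SLl ⇒ GLl   [S -> G]
GLl ⇒ lLl   [G -> l]
lLl ⇒ llLll   [L -> l L l]
llLll ⇒ lllLlll   [L -> l L l]
lllLlll ⇒ llllLllll   [L -> l L l]
llllLllll ⇒ lllllllll   [L -> l]

S ⇒ G ⇒ SLl ⇒ GLl ⇒ lLl ⇒ llLll ⇒ lllLlll ⇒ llllLllll ⇒ lllllllll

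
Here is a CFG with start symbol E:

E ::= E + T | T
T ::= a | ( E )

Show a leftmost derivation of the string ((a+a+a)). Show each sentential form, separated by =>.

E => T => (E) => (T) => ((E)) => ((E+T)) => ((E+T+T)) => ((T+T+T)) => ((a+T+T)) => ((a+a+T)) => ((a+a+a))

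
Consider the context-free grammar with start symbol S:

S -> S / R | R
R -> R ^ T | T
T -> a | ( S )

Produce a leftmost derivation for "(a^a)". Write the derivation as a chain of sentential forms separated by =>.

S => R => T => (S) => (R) => (R^T) => (T^T) => (a^T) => (a^a)

S => R   [S -> R]
R => T   [R -> T]
T => (S)   [T -> ( S )]
(S) => (R)   [S -> R]
(R) => (R^T)   [R -> R ^ T]
(R^T) => (T^T)   [R -> T]
(T^T) => (a^T)   [T -> a]
(a^T) => (a^a)   [T -> a]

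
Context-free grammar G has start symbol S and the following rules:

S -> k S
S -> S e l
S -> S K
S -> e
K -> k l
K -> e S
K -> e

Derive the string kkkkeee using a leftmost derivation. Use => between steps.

S => kS   [S -> k S]
kS => kkS   [S -> k S]
kkS => kkkS   [S -> k S]
kkkS => kkkSK   [S -> S K]
kkkSK => kkkSKK   [S -> S K]
kkkSKK => kkkkSKK   [S -> k S]
kkkkSKK => kkkkeKK   [S -> e]
kkkkeKK => kkkkeeK   [K -> e]
kkkkeeK => kkkkeee   [K -> e]

S => kS => kkS => kkkS => kkkSK => kkkSKK => kkkkSKK => kkkkeKK => kkkkeeK => kkkkeee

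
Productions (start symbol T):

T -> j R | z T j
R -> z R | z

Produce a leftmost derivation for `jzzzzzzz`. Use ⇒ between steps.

T⇒jR⇒jzR⇒jzzR⇒jzzzR⇒jzzzzR⇒jzzzzzR⇒jzzzzzzR⇒jzzzzzzz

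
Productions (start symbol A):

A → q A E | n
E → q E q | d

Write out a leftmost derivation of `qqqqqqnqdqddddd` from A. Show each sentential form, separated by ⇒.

A ⇒ qAE   [A → q A E]
qAE ⇒ qqAEE   [A → q A E]
qqAEE ⇒ qqqAEEE   [A → q A E]
qqqAEEE ⇒ qqqqAEEEE   [A → q A E]
qqqqAEEEE ⇒ qqqqqAEEEEE   [A → q A E]
qqqqqAEEEEE ⇒ qqqqqqAEEEEEE   [A → q A E]
qqqqqqAEEEEEE ⇒ qqqqqqnEEEEEE   [A → n]
qqqqqqnEEEEEE ⇒ qqqqqqnqEqEEEEE   [E → q E q]
qqqqqqnqEqEEEEE ⇒ qqqqqqnqdqEEEEE   [E → d]
qqqqqqnqdqEEEEE ⇒ qqqqqqnqdqdEEEE   [E → d]
qqqqqqnqdqdEEEE ⇒ qqqqqqnqdqddEEE   [E → d]
qqqqqqnqdqddEEE ⇒ qqqqqqnqdqdddEE   [E → d]
qqqqqqnqdqdddEE ⇒ qqqqqqnqdqddddE   [E → d]
qqqqqqnqdqddddE ⇒ qqqqqqnqdqddddd   [E → d]

A⇒qAE⇒qqAEE⇒qqqAEEE⇒qqqqAEEEE⇒qqqqqAEEEEE⇒qqqqqqAEEEEEE⇒qqqqqqnEEEEEE⇒qqqqqqnqEqEEEEE⇒qqqqqqnqdqEEEEE⇒qqqqqqnqdqdEEEE⇒qqqqqqnqdqddEEE⇒qqqqqqnqdqdddEE⇒qqqqqqnqdqddddE⇒qqqqqqnqdqddddd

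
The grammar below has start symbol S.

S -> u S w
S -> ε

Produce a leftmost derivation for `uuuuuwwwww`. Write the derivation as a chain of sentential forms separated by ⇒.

S⇒uSw⇒uuSww⇒uuuSwww⇒uuuuSwwww⇒uuuuuSwwwww⇒uuuuuwwwww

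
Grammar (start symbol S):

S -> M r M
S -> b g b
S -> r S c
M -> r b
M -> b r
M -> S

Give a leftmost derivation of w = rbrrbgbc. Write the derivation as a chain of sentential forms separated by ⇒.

S ⇒ MrM   [S -> M r M]
MrM ⇒ rbrM   [M -> r b]
rbrM ⇒ rbrS   [M -> S]
rbrS ⇒ rbrrSc   [S -> r S c]
rbrrSc ⇒ rbrrbgbc   [S -> b g b]

S ⇒ MrM ⇒ rbrM ⇒ rbrS ⇒ rbrrSc ⇒ rbrrbgbc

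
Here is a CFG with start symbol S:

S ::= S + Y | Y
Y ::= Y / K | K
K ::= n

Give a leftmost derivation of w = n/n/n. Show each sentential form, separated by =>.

S => Y => Y/K => Y/K/K => K/K/K => n/K/K => n/n/K => n/n/n

S => Y   [S ::= Y]
Y => Y/K   [Y ::= Y / K]
Y/K => Y/K/K   [Y ::= Y / K]
Y/K/K => K/K/K   [Y ::= K]
K/K/K => n/K/K   [K ::= n]
n/K/K => n/n/K   [K ::= n]
n/n/K => n/n/n   [K ::= n]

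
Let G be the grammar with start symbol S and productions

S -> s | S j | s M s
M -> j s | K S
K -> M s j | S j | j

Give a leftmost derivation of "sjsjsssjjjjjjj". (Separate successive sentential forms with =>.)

S => Sj => Sjj => Sjjj => Sjjjj => Sjjjjj => Sjjjjjj => Sjjjjjjj => sMsjjjjjjj => sKSsjjjjjjj => sjSsjjjjjjj => sjsMssjjjjjjj => sjsKSssjjjjjjj => sjsjSssjjjjjjj => sjsjsssjjjjjjj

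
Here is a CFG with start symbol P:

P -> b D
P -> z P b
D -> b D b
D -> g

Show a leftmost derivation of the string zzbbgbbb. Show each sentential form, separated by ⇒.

P ⇒ zPb ⇒ zzPbb ⇒ zzbDbb ⇒ zzbbDbbb ⇒ zzbbgbbb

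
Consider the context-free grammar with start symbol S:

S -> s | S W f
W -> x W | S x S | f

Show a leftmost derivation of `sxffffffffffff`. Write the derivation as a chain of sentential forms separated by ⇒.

S ⇒ SWf ⇒ SWfWf ⇒ SWfWfWf ⇒ SWfWfWfWf ⇒ SWfWfWfWfWf ⇒ SWfWfWfWfWfWf ⇒ sWfWfWfWfWfWf ⇒ sxWfWfWfWfWfWf ⇒ sxffWfWfWfWfWf ⇒ sxffffWfWfWfWf ⇒ sxffffffWfWfWf ⇒ sxffffffffWfWf ⇒ sxffffffffffWf ⇒ sxffffffffffff

S ⇒ SWf   [S -> S W f]
SWf ⇒ SWfWf   [S -> S W f]
SWfWf ⇒ SWfWfWf   [S -> S W f]
SWfWfWf ⇒ SWfWfWfWf   [S -> S W f]
SWfWfWfWf ⇒ SWfWfWfWfWf   [S -> S W f]
SWfWfWfWfWf ⇒ SWfWfWfWfWfWf   [S -> S W f]
SWfWfWfWfWfWf ⇒ sWfWfWfWfWfWf   [S -> s]
sWfWfWfWfWfWf ⇒ sxWfWfWfWfWfWf   [W -> x W]
sxWfWfWfWfWfWf ⇒ sxffWfWfWfWfWf   [W -> f]
sxffWfWfWfWfWf ⇒ sxffffWfWfWfWf   [W -> f]
sxffffWfWfWfWf ⇒ sxffffffWfWfWf   [W -> f]
sxffffffWfWfWf ⇒ sxffffffffWfWf   [W -> f]
sxffffffffWfWf ⇒ sxffffffffffWf   [W -> f]
sxffffffffffWf ⇒ sxffffffffffff   [W -> f]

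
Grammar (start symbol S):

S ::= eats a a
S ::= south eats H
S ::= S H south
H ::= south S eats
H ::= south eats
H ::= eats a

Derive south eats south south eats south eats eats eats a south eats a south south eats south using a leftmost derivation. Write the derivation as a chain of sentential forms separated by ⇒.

S ⇒ S H south   [S ::= S H south]
S H south ⇒ S H south H south   [S ::= S H south]
S H south H south ⇒ S H south H south H south   [S ::= S H south]
S H south H south H south ⇒ south eats H H south H south H south   [S ::= south eats H]
south eats H H south H south H south ⇒ south eats south S eats H south H south H south   [H ::= south S eats]
south eats south S eats H south H south H south ⇒ south eats south south eats H eats H south H south H south   [S ::= south eats H]
south eats south south eats H eats H south H south H south ⇒ south eats south south eats south eats eats H south H south H south   [H ::= south eats]
south eats south south eats south eats eats H south H south H south ⇒ south eats south south eats south eats eats eats a south H south H south   [H ::= eats a]
south eats south south eats south eats eats eats a south H south H south ⇒ south eats south south eats south eats eats eats a south eats a south H south   [H ::= eats a]
south eats south south eats south eats eats eats a south eats a south H south ⇒ south eats south south eats south eats eats eats a south eats a south south eats south   [H ::= south eats]

S ⇒ S H south ⇒ S H south H south ⇒ S H south H south H south ⇒ south eats H H south H south H south ⇒ south eats south S eats H south H south H south ⇒ south eats south south eats H eats H south H south H south ⇒ south eats south south eats south eats eats H south H south H south ⇒ south eats south south eats south eats eats eats a south H south H south ⇒ south eats south south eats south eats eats eats a south eats a south H south ⇒ south eats south south eats south eats eats eats a south eats a south south eats south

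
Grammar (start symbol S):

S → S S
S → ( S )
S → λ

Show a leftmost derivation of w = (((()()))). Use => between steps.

S => (S) => (SS) => ((S)S) => (((S))S) => (((SS))S) => ((((S)S))S) => (((()S))S) => (((()SS))S) => (((()(S)S))S) => (((()()S))S) => (((()()))S) => (((()())))

S => (S)   [S → ( S )]
(S) => (SS)   [S → S S]
(SS) => ((S)S)   [S → ( S )]
((S)S) => (((S))S)   [S → ( S )]
(((S))S) => (((SS))S)   [S → S S]
(((SS))S) => ((((S)S))S)   [S → ( S )]
((((S)S))S) => (((()S))S)   [S → λ]
(((()S))S) => (((()SS))S)   [S → S S]
(((()SS))S) => (((()(S)S))S)   [S → ( S )]
(((()(S)S))S) => (((()()S))S)   [S → λ]
(((()()S))S) => (((()()))S)   [S → λ]
(((()()))S) => (((()())))   [S → λ]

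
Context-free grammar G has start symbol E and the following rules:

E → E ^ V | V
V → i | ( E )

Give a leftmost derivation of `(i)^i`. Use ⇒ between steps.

E ⇒ E^V ⇒ V^V ⇒ (E)^V ⇒ (V)^V ⇒ (i)^V ⇒ (i)^i

E ⇒ E^V   [E → E ^ V]
E^V ⇒ V^V   [E → V]
V^V ⇒ (E)^V   [V → ( E )]
(E)^V ⇒ (V)^V   [E → V]
(V)^V ⇒ (i)^V   [V → i]
(i)^V ⇒ (i)^i   [V → i]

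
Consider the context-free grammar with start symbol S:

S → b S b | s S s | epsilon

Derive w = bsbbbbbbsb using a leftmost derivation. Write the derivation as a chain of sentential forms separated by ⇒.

S ⇒ bSb   [S → b S b]
bSb ⇒ bsSsb   [S → s S s]
bsSsb ⇒ bsbSbsb   [S → b S b]
bsbSbsb ⇒ bsbbSbbsb   [S → b S b]
bsbbSbbsb ⇒ bsbbbSbbbsb   [S → b S b]
bsbbbSbbbsb ⇒ bsbbbbbbsb   [S → epsilon]

S ⇒ bSb ⇒ bsSsb ⇒ bsbSbsb ⇒ bsbbSbbsb ⇒ bsbbbSbbbsb ⇒ bsbbbbbbsb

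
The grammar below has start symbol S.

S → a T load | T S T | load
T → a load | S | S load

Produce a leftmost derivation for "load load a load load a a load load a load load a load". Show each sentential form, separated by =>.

S => T S T => S load S T => load load S T => load load a T load T => load load a S load T => load load a T S T load T => load load a S load S T load T => load load a load load S T load T => load load a load load a T load T load T => load load a load load a a load load T load T => load load a load load a a load load a load load T => load load a load load a a load load a load load a load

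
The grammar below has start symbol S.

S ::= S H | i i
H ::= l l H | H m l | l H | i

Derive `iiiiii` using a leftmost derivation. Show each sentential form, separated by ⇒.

S ⇒ SH   [S ::= S H]
SH ⇒ SHH   [S ::= S H]
SHH ⇒ SHHH   [S ::= S H]
SHHH ⇒ SHHHH   [S ::= S H]
SHHHH ⇒ iiHHHH   [S ::= i i]
iiHHHH ⇒ iiiHHH   [H ::= i]
iiiHHH ⇒ iiiiHH   [H ::= i]
iiiiHH ⇒ iiiiiH   [H ::= i]
iiiiiH ⇒ iiiiii   [H ::= i]

S⇒SH⇒SHH⇒SHHH⇒SHHHH⇒iiHHHH⇒iiiHHH⇒iiiiHH⇒iiiiiH⇒iiiiii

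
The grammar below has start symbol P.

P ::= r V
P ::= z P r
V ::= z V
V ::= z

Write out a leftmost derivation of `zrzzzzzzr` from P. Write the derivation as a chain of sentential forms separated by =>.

P=>zPr=>zrVr=>zrzVr=>zrzzVr=>zrzzzVr=>zrzzzzVr=>zrzzzzzVr=>zrzzzzzzr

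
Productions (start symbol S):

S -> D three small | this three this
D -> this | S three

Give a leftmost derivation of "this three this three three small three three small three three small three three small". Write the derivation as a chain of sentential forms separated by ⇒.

S ⇒ D three small ⇒ S three three small ⇒ D three small three three small ⇒ S three three small three three small ⇒ D three small three three small three three small ⇒ S three three small three three small three three small ⇒ D three small three three small three three small three three small ⇒ S three three small three three small three three small three three small ⇒ this three this three three small three three small three three small three three small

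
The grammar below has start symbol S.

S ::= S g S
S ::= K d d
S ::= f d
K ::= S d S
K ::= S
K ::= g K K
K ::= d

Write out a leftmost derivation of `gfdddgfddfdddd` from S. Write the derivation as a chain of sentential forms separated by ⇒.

S⇒Kdd⇒gKKdd⇒gSdSKdd⇒gSgSdSKdd⇒gKddgSdSKdd⇒gSddgSdSKdd⇒gfdddgSdSKdd⇒gfdddgfddSKdd⇒gfdddgfddfdKdd⇒gfdddgfddfdddd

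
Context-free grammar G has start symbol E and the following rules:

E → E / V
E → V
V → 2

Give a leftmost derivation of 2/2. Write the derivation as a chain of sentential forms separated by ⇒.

E ⇒ E/V   [E → E / V]
E/V ⇒ V/V   [E → V]
V/V ⇒ 2/V   [V → 2]
2/V ⇒ 2/2   [V → 2]

E⇒E/V⇒V/V⇒2/V⇒2/2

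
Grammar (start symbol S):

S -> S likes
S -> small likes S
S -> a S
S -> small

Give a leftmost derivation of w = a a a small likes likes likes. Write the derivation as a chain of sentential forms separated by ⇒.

S ⇒ S likes ⇒ a S likes ⇒ a S likes likes ⇒ a a S likes likes ⇒ a a S likes likes likes ⇒ a a a S likes likes likes ⇒ a a a small likes likes likes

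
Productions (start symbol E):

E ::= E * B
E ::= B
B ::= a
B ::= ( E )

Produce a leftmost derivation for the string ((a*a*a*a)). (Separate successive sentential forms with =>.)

E => B   [E ::= B]
B => (E)   [B ::= ( E )]
(E) => (B)   [E ::= B]
(B) => ((E))   [B ::= ( E )]
((E)) => ((E*B))   [E ::= E * B]
((E*B)) => ((E*B*B))   [E ::= E * B]
((E*B*B)) => ((E*B*B*B))   [E ::= E * B]
((E*B*B*B)) => ((B*B*B*B))   [E ::= B]
((B*B*B*B)) => ((a*B*B*B))   [B ::= a]
((a*B*B*B)) => ((a*a*B*B))   [B ::= a]
((a*a*B*B)) => ((a*a*a*B))   [B ::= a]
((a*a*a*B)) => ((a*a*a*a))   [B ::= a]

E=>B=>(E)=>(B)=>((E))=>((E*B))=>((E*B*B))=>((E*B*B*B))=>((B*B*B*B))=>((a*B*B*B))=>((a*a*B*B))=>((a*a*a*B))=>((a*a*a*a))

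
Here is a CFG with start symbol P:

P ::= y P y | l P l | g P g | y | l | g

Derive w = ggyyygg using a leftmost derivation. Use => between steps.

P => gPg   [P ::= g P g]
gPg => ggPgg   [P ::= g P g]
ggPgg => ggyPygg   [P ::= y P y]
ggyPygg => ggyyygg   [P ::= y]

P => gPg => ggPgg => ggyPygg => ggyyygg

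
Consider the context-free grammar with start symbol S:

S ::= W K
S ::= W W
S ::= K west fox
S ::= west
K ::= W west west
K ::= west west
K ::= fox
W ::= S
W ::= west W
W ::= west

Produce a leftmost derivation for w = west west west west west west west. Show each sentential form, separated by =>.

S => W K => west W K => west S K => west W K K => west west K K => west west W west west K => west west west west west K => west west west west west west west

S => W K   [S ::= W K]
W K => west W K   [W ::= west W]
west W K => west S K   [W ::= S]
west S K => west W K K   [S ::= W K]
west W K K => west west K K   [W ::= west]
west west K K => west west W west west K   [K ::= W west west]
west west W west west K => west west west west west K   [W ::= west]
west west west west west K => west west west west west west west   [K ::= west west]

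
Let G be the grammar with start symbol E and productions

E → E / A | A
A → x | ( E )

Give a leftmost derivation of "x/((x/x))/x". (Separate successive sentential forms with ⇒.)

E ⇒ E/A   [E → E / A]
E/A ⇒ E/A/A   [E → E / A]
E/A/A ⇒ A/A/A   [E → A]
A/A/A ⇒ x/A/A   [A → x]
x/A/A ⇒ x/(E)/A   [A → ( E )]
x/(E)/A ⇒ x/(A)/A   [E → A]
x/(A)/A ⇒ x/((E))/A   [A → ( E )]
x/((E))/A ⇒ x/((E/A))/A   [E → E / A]
x/((E/A))/A ⇒ x/((A/A))/A   [E → A]
x/((A/A))/A ⇒ x/((x/A))/A   [A → x]
x/((x/A))/A ⇒ x/((x/x))/A   [A → x]
x/((x/x))/A ⇒ x/((x/x))/x   [A → x]

E⇒E/A⇒E/A/A⇒A/A/A⇒x/A/A⇒x/(E)/A⇒x/(A)/A⇒x/((E))/A⇒x/((E/A))/A⇒x/((A/A))/A⇒x/((x/A))/A⇒x/((x/x))/A⇒x/((x/x))/x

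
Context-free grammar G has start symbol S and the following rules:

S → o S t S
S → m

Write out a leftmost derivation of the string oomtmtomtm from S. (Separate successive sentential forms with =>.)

S => oStS   [S → o S t S]
oStS => ooStStS   [S → o S t S]
ooStStS => oomtStS   [S → m]
oomtStS => oomtmtS   [S → m]
oomtmtS => oomtmtoStS   [S → o S t S]
oomtmtoStS => oomtmtomtS   [S → m]
oomtmtomtS => oomtmtomtm   [S → m]

S => oStS => ooStStS => oomtStS => oomtmtS => oomtmtoStS => oomtmtomtS => oomtmtomtm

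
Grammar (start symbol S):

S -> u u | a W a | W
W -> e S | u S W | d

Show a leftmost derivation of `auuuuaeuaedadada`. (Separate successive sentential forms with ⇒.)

S ⇒ aWa ⇒ auSWa ⇒ auuuWa ⇒ auuuuSWa ⇒ auuuuaWaWa ⇒ auuuuaeSaWa ⇒ auuuuaeWaWa ⇒ auuuuaeuSWaWa ⇒ auuuuaeuaWaWaWa ⇒ auuuuaeuaeSaWaWa ⇒ auuuuaeuaeWaWaWa ⇒ auuuuaeuaedaWaWa ⇒ auuuuaeuaedadaWa ⇒ auuuuaeuaedadada

S ⇒ aWa   [S -> a W a]
aWa ⇒ auSWa   [W -> u S W]
auSWa ⇒ auuuWa   [S -> u u]
auuuWa ⇒ auuuuSWa   [W -> u S W]
auuuuSWa ⇒ auuuuaWaWa   [S -> a W a]
auuuuaWaWa ⇒ auuuuaeSaWa   [W -> e S]
auuuuaeSaWa ⇒ auuuuaeWaWa   [S -> W]
auuuuaeWaWa ⇒ auuuuaeuSWaWa   [W -> u S W]
auuuuaeuSWaWa ⇒ auuuuaeuaWaWaWa   [S -> a W a]
auuuuaeuaWaWaWa ⇒ auuuuaeuaeSaWaWa   [W -> e S]
auuuuaeuaeSaWaWa ⇒ auuuuaeuaeWaWaWa   [S -> W]
auuuuaeuaeWaWaWa ⇒ auuuuaeuaedaWaWa   [W -> d]
auuuuaeuaedaWaWa ⇒ auuuuaeuaedadaWa   [W -> d]
auuuuaeuaedadaWa ⇒ auuuuaeuaedadada   [W -> d]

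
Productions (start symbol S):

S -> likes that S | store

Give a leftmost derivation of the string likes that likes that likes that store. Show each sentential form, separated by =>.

S => likes that S => likes that likes that S => likes that likes that likes that S => likes that likes that likes that store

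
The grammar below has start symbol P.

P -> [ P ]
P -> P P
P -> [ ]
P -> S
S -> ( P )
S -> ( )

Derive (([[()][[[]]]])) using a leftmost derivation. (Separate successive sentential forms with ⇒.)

P⇒S⇒(P)⇒(S)⇒((P))⇒(([P]))⇒(([PP]))⇒(([[P]P]))⇒(([[S]P]))⇒(([[()]P]))⇒(([[()][P]]))⇒(([[()][[P]]]))⇒(([[()][[[]]]]))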